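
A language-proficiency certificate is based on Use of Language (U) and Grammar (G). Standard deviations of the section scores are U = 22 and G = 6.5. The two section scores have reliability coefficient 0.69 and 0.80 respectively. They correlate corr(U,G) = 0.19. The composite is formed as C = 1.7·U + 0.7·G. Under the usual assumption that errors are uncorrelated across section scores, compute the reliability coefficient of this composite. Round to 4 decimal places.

0.7050

Var(C) = 1.7²·22² + 0.7²·6.5² + 2·[1.19·22·6.5·0.19] = 1419.46 + 64.6646 = 1484.13.
Because errors are independent across components, Cov(Tᵢ,Tⱼ) = Cov(Xᵢ,Xⱼ); the off-diagonal part of the true-score variance is the same as above.
True-score variance = [1.7²·22²·0.69 + 0.7²·6.5²·0.80] + 64.6646 = 981.706 + 64.6646 = 1046.37.
Reliability = 1046.37 / 1484.13 = 0.7050.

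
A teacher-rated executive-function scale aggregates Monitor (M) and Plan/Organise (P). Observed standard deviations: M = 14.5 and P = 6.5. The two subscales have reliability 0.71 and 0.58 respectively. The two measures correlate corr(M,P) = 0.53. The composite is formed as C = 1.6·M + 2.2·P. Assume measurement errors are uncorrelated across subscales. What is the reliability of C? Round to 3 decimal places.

Var(C) = 1.6²·14.5² + 2.2²·6.5² + 2·[3.52·14.5·6.5·0.53] = 742.73 + 351.666 = 1094.4.
With uncorrelated errors the cross-covariances are all true-score covariance, so they carry over unchanged; only the diagonal terms shrink to ρᵢσᵢ².
True-score variance = [1.6²·14.5²·0.71 + 2.2²·6.5²·0.58] + 351.666 = 500.755 + 351.666 = 852.42.
Reliability = 852.42 / 1094.4 = 0.779.

0.779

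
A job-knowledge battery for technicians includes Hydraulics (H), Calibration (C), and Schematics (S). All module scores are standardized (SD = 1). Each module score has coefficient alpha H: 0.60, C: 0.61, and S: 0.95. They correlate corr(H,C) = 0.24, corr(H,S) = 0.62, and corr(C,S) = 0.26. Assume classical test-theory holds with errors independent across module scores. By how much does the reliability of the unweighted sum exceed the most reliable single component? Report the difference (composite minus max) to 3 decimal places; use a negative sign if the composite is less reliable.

-0.110

Var(sum) = 3 + 2.24 = 5.24; true-score variance = 2.16 + 2.24 = 4.4; composite reliability = 0.8397.
Max component reliability = 0.9500.
Difference = 0.8397 − 0.9500 = -0.110.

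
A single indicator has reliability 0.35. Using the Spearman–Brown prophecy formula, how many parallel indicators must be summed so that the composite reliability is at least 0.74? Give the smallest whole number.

6

k ≥ ρ*(1−ρ₁)/(ρ₁(1−ρ*)) = 0.74·0.65 / (0.35·0.26) = 5.286.
Smallest integer k = 6.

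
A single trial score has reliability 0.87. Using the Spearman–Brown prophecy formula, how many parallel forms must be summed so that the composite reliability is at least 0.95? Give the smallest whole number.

k ≥ ρ*(1−ρ₁)/(ρ₁(1−ρ*)) = 0.95·0.13 / (0.87·0.05) = 2.839.
Smallest integer k = 3.

3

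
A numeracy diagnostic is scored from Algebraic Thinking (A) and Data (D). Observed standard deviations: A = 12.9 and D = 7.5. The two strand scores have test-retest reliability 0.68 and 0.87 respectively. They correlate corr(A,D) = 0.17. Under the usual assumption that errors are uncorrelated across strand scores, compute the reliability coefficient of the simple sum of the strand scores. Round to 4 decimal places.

Var(A+D) = 12.9² + 7.5² + 2·[12.9·7.5·0.17] = 222.66 + 32.895 = 255.555.
Under uncorrelated errors the observed covariances equal the true-score covariances, so only the own-variance terms attenuate.
True-score variance = [12.9²·0.68 + 7.5²·0.87] + 32.895 = 162.096 + 32.895 = 194.991.
Reliability = 194.991 / 255.555 = 0.7630.

0.7630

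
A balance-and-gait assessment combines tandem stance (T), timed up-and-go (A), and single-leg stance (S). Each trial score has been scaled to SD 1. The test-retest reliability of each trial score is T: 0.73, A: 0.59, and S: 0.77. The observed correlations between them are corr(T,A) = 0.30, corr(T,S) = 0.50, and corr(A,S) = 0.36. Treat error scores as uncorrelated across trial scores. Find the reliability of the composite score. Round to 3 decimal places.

Var(T+A+S) = 3 + 2·[0.30 + 0.50 + 0.36] = 3 + 2.32 = 5.32.
Because errors are independent across components, Cov(Tᵢ,Tⱼ) = Cov(Xᵢ,Xⱼ); the off-diagonal part of the true-score variance is the same as above.
True-score variance = [0.73 + 0.59 + 0.77] + 2.32 = 2.09 + 2.32 = 4.41.
Reliability = 4.41 / 5.32 = 0.829.

0.829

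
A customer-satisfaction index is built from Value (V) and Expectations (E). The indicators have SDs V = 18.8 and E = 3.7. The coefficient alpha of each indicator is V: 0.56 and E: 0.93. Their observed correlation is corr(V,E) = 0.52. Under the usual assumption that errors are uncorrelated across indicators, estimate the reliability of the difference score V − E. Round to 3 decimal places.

Var(V−E) = 18.8² + 3.7² − 2·18.8·3.7·0.52 = 367.13 − 72.3424 = 294.788.
Under uncorrelated errors the observed covariances equal the true-score covariances, so only the own-variance terms attenuate.
True-score variance = [18.8²·0.56 + 3.7²·0.93] − 72.3424 = 210.658 − 72.3424 = 138.316.
Reliability = 138.316 / 294.788 = 0.469.

0.469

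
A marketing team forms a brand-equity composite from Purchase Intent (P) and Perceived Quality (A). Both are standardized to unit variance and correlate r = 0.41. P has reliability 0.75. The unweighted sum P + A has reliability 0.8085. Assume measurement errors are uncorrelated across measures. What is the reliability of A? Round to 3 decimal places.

0.710

Var(P+A) = 2 + 2·0.41 = 2.820.
True-score variance = ρ_P + ρ_A + 2·0.41, so 0.8085 = (0.75 + ρ_A + 0.82) / 2.820.
ρ_A = 0.8085·2.820 − 0.75 − 0.82 = 0.710.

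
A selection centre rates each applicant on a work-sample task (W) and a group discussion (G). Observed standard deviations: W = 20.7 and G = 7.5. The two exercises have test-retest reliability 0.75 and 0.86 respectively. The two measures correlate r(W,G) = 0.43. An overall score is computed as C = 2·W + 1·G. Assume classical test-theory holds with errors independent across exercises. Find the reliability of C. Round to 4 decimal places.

0.7858

Var(C) = 2²·20.7² + 7.5² + 2·[2·20.7·7.5·0.43] = 1770.21 + 267.03 = 2037.24.
Because errors are independent across components, Cov(Tᵢ,Tⱼ) = Cov(Xᵢ,Xⱼ); the off-diagonal part of the true-score variance is the same as above.
True-score variance = [2²·20.7²·0.75 + 7.5²·0.86] + 267.03 = 1333.84 + 267.03 = 1600.87.
Reliability = 1600.87 / 2037.24 = 0.7858.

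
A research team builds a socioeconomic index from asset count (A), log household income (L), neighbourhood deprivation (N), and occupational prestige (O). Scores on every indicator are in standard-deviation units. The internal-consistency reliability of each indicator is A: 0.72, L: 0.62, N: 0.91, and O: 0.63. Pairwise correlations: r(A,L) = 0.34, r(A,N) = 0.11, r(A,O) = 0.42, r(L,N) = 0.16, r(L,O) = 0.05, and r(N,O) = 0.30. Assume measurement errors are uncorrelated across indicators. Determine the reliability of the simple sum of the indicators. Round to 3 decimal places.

0.834

Var(A+L+N+O) = 4 + 2·[0.34 + 0.11 + 0.42 + 0.16 + 0.05 + 0.30] = 4 + 2.76 = 6.76.
Because errors are independent across components, Cov(Tᵢ,Tⱼ) = Cov(Xᵢ,Xⱼ); the off-diagonal part of the true-score variance is the same as above.
True-score variance = [0.72 + 0.62 + 0.91 + 0.63] + 2.76 = 2.88 + 2.76 = 5.64.
Reliability = 5.64 / 6.76 = 0.834.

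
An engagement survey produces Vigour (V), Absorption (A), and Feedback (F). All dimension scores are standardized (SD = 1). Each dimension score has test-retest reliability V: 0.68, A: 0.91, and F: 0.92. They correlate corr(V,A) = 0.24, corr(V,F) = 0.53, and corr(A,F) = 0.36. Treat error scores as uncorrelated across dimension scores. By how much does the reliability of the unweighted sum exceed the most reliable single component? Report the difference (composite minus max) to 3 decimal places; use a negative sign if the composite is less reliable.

-0.013

Var(sum) = 3 + 2.26 = 5.26; true-score variance = 2.51 + 2.26 = 4.77; composite reliability = 0.9068.
Max component reliability = 0.9200.
Difference = 0.9068 − 0.9200 = -0.013.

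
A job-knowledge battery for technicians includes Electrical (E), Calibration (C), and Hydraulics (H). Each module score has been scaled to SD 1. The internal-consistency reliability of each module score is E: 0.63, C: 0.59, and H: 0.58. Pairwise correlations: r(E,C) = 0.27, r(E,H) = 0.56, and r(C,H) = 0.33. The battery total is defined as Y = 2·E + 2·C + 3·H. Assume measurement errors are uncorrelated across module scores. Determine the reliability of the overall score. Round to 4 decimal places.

Var(Y) = 2² + 2² + 3² + 2·[4·0.27 + 6·0.56 + 6·0.33] = 17 + 12.84 = 29.84.
Under uncorrelated errors the observed covariances equal the true-score covariances, so only the own-variance terms attenuate.
True-score variance = [2²·0.63 + 2²·0.59 + 3²·0.58] + 12.84 = 10.1 + 12.84 = 22.94.
Reliability = 22.94 / 29.84 = 0.7688.

0.7688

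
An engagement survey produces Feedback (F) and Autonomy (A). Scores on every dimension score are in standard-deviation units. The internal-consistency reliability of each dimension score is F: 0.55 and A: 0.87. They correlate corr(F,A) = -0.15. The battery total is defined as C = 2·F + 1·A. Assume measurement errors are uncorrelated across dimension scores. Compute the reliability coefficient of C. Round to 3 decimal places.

Var(C) = 2² + 1 + 2·[2·(-0.15)] = 5 − 0.6 = 4.4.
Under uncorrelated errors the observed covariances equal the true-score covariances, so only the own-variance terms attenuate.
True-score variance = [2²·0.55 + 0.87] − 0.6 = 3.07 − 0.6 = 2.47.
Reliability = 2.47 / 4.4 = 0.561.

0.561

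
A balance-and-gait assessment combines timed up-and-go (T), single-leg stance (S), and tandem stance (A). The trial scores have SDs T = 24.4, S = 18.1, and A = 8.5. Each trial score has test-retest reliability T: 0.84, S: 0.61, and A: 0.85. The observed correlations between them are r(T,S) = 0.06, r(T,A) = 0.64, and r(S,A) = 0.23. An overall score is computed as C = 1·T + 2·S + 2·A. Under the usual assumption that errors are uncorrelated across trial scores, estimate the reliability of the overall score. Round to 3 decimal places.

Var(C) = 24.4² + 2²·18.1² + 2²·8.5² + 2·[2·24.4·18.1·0.06 + 2·24.4·8.5·0.64 + 4·18.1·8.5·0.23] = 2194.8 + 920.022 = 3114.82.
Under uncorrelated errors the observed covariances equal the true-score covariances, so only the own-variance terms attenuate.
True-score variance = [24.4²·0.84 + 2²·18.1²·0.61 + 2²·8.5²·0.85] + 920.022 = 1545.12 + 920.022 = 2465.14.
Reliability = 2465.14 / 3114.82 = 0.791.

0.791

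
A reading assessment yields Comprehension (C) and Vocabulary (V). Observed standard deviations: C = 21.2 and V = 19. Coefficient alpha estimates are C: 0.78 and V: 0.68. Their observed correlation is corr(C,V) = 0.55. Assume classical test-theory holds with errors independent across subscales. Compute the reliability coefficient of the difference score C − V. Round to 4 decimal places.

0.4164

Var(C−V) = 21.2² + 19² − 2·21.2·19·0.55 = 810.44 − 443.08 = 367.36.
Under uncorrelated errors the observed covariances equal the true-score covariances, so only the own-variance terms attenuate.
True-score variance = [21.2²·0.78 + 19²·0.68] − 443.08 = 596.043 − 443.08 = 152.963.
Reliability = 152.963 / 367.36 = 0.4164.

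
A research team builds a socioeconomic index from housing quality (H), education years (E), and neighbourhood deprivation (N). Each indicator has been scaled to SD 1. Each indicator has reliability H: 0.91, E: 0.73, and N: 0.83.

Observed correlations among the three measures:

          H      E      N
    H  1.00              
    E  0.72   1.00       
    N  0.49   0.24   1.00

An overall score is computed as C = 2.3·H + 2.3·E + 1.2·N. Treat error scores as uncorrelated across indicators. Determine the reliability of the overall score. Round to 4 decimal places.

Var(C) = 2.3² + 2.3² + 1.2² + 2·[5.29·0.72 + 2.76·0.49 + 2.76·0.24] = 12.02 + 11.6472 = 23.6672.
Under uncorrelated errors the observed covariances equal the true-score covariances, so only the own-variance terms attenuate.
True-score variance = [2.3²·0.91 + 2.3²·0.73 + 1.2²·0.83] + 11.6472 = 9.8708 + 11.6472 = 21.518.
Reliability = 21.518 / 23.6672 = 0.9092.

0.9092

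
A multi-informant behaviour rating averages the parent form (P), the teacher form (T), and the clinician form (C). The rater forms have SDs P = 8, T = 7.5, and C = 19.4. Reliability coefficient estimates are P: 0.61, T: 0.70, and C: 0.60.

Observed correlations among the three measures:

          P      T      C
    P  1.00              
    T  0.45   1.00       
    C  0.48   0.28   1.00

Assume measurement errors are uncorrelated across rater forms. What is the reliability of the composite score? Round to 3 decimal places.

0.754

Var(P+T+C) = 8² + 7.5² + 19.4² + 2·[8·7.5·0.45 + 8·19.4·0.48 + 7.5·19.4·0.28] = 496.61 + 284.472 = 781.082.
With uncorrelated errors the cross-covariances are all true-score covariance, so they carry over unchanged; only the diagonal terms shrink to ρᵢσᵢ².
True-score variance = [8²·0.61 + 7.5²·0.70 + 19.4²·0.60] + 284.472 = 304.231 + 284.472 = 588.703.
Reliability = 588.703 / 781.082 = 0.754.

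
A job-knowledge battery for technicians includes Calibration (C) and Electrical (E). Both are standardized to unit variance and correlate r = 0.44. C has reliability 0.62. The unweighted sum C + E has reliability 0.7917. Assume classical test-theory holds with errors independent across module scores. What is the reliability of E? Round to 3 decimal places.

0.780

Var(C+E) = 2 + 2·0.44 = 2.880.
True-score variance = ρ_C + ρ_E + 2·0.44, so 0.7917 = (0.62 + ρ_E + 0.88) / 2.880.
ρ_E = 0.7917·2.880 − 0.62 − 0.88 = 0.780.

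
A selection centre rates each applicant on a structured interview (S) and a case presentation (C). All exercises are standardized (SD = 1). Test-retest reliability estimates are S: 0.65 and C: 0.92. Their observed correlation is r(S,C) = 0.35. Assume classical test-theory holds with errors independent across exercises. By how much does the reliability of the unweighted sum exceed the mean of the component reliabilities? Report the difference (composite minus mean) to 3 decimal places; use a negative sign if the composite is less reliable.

Var(sum) = 2 + 0.7 = 2.7; true-score variance = 1.57 + 0.7 = 2.27; composite reliability = 0.8407.
Mean component reliability = 0.7850.
Difference = 0.8407 − 0.7850 = 0.056.

0.056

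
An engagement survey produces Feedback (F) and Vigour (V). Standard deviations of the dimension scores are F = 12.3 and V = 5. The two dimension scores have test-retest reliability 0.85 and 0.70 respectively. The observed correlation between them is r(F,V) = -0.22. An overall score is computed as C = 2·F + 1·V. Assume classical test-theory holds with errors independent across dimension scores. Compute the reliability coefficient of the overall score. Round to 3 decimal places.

0.829

Var(C) = 2²·12.3² + 5² + 2·[2·12.3·5·(-0.22)] = 630.16 − 54.12 = 576.04.
With uncorrelated errors the cross-covariances are all true-score covariance, so they carry over unchanged; only the diagonal terms shrink to ρᵢσᵢ².
True-score variance = [2²·12.3²·0.85 + 5²·0.70] − 54.12 = 531.886 − 54.12 = 477.766.
Reliability = 477.766 / 576.04 = 0.829.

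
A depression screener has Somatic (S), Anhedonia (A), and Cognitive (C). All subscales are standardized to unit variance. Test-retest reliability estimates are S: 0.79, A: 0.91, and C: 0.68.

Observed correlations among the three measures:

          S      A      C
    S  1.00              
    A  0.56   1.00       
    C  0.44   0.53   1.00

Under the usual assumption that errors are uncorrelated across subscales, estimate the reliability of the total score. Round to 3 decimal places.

0.898

Var(S+A+C) = 3 + 2·[0.56 + 0.44 + 0.53] = 3 + 3.06 = 6.06.
Because errors are independent across components, Cov(Tᵢ,Tⱼ) = Cov(Xᵢ,Xⱼ); the off-diagonal part of the true-score variance is the same as above.
True-score variance = [0.79 + 0.91 + 0.68] + 3.06 = 2.38 + 3.06 = 5.44.
Reliability = 5.44 / 6.06 = 0.898.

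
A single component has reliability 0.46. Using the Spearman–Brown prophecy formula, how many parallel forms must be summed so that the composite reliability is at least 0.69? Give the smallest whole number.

k ≥ ρ*(1−ρ₁)/(ρ₁(1−ρ*)) = 0.69·0.54 / (0.46·0.31) = 2.613.
Smallest integer k = 3.

3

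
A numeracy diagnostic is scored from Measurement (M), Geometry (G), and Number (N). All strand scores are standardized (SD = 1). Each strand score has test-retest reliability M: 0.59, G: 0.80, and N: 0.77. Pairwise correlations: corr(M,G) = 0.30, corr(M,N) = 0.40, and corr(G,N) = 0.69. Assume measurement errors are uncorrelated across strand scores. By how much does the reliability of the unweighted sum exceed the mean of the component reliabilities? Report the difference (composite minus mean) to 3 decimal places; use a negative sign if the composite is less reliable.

0.135

Var(sum) = 3 + 2.78 = 5.78; true-score variance = 2.16 + 2.78 = 4.94; composite reliability = 0.8547.
Mean component reliability = 0.7200.
Difference = 0.8547 − 0.7200 = 0.135.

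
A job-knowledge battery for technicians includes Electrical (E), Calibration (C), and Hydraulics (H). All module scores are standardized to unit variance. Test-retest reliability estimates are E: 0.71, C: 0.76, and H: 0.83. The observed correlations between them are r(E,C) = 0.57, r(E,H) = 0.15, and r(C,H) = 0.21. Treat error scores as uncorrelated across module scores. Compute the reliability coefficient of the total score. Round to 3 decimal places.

0.856

Var(E+C+H) = 3 + 2·[0.57 + 0.15 + 0.21] = 3 + 1.86 = 4.86.
With uncorrelated errors the cross-covariances are all true-score covariance, so they carry over unchanged; only the diagonal terms shrink to ρᵢσᵢ².
True-score variance = [0.71 + 0.76 + 0.83] + 1.86 = 2.3 + 1.86 = 4.16.
Reliability = 4.16 / 4.86 = 0.856.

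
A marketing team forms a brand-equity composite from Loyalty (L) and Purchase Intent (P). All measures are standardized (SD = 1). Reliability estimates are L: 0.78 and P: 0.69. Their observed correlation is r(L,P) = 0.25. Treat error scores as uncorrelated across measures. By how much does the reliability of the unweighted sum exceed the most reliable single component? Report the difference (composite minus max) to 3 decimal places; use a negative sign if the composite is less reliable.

0.008

Var(sum) = 2 + 0.5 = 2.5; true-score variance = 1.47 + 0.5 = 1.97; composite reliability = 0.7880.
Max component reliability = 0.7800.
Difference = 0.7880 − 0.7800 = 0.008.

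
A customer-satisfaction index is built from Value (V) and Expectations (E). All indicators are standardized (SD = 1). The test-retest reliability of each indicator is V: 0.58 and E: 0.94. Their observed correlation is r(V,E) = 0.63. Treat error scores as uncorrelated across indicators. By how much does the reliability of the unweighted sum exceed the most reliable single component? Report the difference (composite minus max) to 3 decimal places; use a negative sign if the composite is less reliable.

Var(sum) = 2 + 1.26 = 3.26; true-score variance = 1.52 + 1.26 = 2.78; composite reliability = 0.8528.
Max component reliability = 0.9400.
Difference = 0.8528 − 0.9400 = -0.087.

-0.087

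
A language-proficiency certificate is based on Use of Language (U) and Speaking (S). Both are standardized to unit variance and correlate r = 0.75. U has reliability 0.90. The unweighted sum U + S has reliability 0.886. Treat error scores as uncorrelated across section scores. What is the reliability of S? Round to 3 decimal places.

Var(U+S) = 2 + 2·0.75 = 3.500.
True-score variance = ρ_U + ρ_S + 2·0.75, so 0.886 = (0.90 + ρ_S + 1.50) / 3.500.
ρ_S = 0.886·3.500 − 0.90 − 1.50 = 0.701.

0.701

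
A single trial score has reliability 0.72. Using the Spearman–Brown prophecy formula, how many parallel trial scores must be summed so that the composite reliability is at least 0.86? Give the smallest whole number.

3

k ≥ ρ*(1−ρ₁)/(ρ₁(1−ρ*)) = 0.86·0.28 / (0.72·0.14) = 2.389.
Smallest integer k = 3.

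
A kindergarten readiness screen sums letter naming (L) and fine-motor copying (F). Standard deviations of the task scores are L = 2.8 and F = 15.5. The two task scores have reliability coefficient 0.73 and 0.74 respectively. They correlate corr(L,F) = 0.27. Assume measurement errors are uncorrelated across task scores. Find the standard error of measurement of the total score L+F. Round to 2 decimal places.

Var(total) = 248.09 + 23.436 = 271.526.
True-score variance = 183.508 + 23.436 = 206.944, so reliability = 0.7622.
Error variance = 271.526 − 206.944 = 64.5818; SEM = √64.5818 = 8.04.

8.04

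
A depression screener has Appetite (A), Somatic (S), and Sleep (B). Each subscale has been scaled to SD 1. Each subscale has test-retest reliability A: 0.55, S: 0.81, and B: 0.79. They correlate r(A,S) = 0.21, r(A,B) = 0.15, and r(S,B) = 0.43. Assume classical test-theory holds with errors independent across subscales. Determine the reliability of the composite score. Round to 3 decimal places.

Var(A+S+B) = 3 + 2·[0.21 + 0.15 + 0.43] = 3 + 1.58 = 4.58.
Because errors are independent across components, Cov(Tᵢ,Tⱼ) = Cov(Xᵢ,Xⱼ); the off-diagonal part of the true-score variance is the same as above.
True-score variance = [0.55 + 0.81 + 0.79] + 1.58 = 2.15 + 1.58 = 3.73.
Reliability = 3.73 / 4.58 = 0.814.

0.814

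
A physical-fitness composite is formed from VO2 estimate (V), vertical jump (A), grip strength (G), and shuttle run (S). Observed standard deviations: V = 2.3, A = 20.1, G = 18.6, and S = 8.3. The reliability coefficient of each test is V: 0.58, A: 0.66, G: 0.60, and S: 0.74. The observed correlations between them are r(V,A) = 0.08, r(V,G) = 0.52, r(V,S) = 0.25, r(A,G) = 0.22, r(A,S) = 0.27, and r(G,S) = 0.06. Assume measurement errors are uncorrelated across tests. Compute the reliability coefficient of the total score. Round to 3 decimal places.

0.745

Var(V+A+G+S) = 2.3² + 20.1² + 18.6² + 8.3² + 2·[2.3·20.1·0.08 + 2.3·18.6·0.52 + 2.3·8.3·0.25 + 20.1·18.6·0.22 + 20.1·8.3·0.27 + 18.6·8.3·0.06] = 824.15 + 334.545 = 1158.7.
With uncorrelated errors the cross-covariances are all true-score covariance, so they carry over unchanged; only the diagonal terms shrink to ρᵢσᵢ².
True-score variance = [2.3²·0.58 + 20.1²·0.66 + 18.6²·0.60 + 8.3²·0.74] + 334.545 = 528.269 + 334.545 = 862.815.
Reliability = 862.815 / 1158.7 = 0.745.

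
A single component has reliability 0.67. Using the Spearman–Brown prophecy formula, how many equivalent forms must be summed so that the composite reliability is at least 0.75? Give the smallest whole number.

2

k ≥ ρ*(1−ρ₁)/(ρ₁(1−ρ*)) = 0.75·0.33 / (0.67·0.25) = 1.478.
Smallest integer k = 2.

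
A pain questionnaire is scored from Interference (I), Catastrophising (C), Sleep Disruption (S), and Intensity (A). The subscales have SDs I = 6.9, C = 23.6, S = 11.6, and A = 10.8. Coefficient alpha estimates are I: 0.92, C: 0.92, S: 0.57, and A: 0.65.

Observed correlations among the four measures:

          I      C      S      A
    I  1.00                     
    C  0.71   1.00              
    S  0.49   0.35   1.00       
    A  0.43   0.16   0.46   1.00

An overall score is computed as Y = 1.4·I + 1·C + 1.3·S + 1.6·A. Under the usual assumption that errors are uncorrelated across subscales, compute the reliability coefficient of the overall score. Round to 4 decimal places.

Var(Y) = 1.4²·6.9² + 23.6² + 1.3²·11.6² + 1.6²·10.8² + 2·[1.4·6.9·23.6·0.71 + 1.82·6.9·11.6·0.49 + 2.24·6.9·10.8·0.43 + 1.3·23.6·11.6·0.35 + 1.6·23.6·10.8·0.16 + 2.08·11.6·10.8·0.46] = 1176.28 + 1229.4 = 2405.68.
With uncorrelated errors the cross-covariances are all true-score covariance, so they carry over unchanged; only the diagonal terms shrink to ρᵢσᵢ².
True-score variance = [1.4²·6.9²·0.92 + 23.6²·0.92 + 1.3²·11.6²·0.57 + 1.6²·10.8²·0.65] + 1229.4 = 921.964 + 1229.4 = 2151.36.
Reliability = 2151.36 / 2405.68 = 0.8943.

0.8943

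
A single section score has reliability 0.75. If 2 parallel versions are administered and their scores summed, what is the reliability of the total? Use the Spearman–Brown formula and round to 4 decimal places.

0.8571

ρ_k = kρ / (1 + (k−1)ρ) = 2·0.75 / (1 + 1·0.75) = 1.500 / 1.750 = 0.8571.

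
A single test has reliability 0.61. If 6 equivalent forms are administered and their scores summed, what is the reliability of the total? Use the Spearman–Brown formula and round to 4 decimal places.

0.9037

ρ_k = kρ / (1 + (k−1)ρ) = 6·0.61 / (1 + 5·0.61) = 3.660 / 4.050 = 0.9037.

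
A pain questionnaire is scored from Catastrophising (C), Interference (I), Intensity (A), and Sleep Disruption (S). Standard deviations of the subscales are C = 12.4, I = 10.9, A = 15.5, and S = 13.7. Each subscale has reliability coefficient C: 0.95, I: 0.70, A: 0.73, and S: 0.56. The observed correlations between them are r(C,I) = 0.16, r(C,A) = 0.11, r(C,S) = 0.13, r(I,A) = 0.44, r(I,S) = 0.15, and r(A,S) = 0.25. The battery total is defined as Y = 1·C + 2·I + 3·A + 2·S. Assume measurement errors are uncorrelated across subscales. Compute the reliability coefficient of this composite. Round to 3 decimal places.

0.808

Var(Y) = 12.4² + 2²·10.9² + 3²·15.5² + 2²·13.7² + 2·[2·12.4·10.9·0.16 + 3·12.4·15.5·0.11 + 2·12.4·13.7·0.13 + 6·10.9·15.5·0.44 + 4·10.9·13.7·0.15 + 6·15.5·13.7·0.25] = 3542.01 + 2009.99 = 5552.
With uncorrelated errors the cross-covariances are all true-score covariance, so they carry over unchanged; only the diagonal terms shrink to ρᵢσᵢ².
True-score variance = [12.4²·0.95 + 2²·10.9²·0.70 + 3²·15.5²·0.73 + 2²·13.7²·0.56] + 2009.99 = 2477.61 + 2009.99 = 4487.6.
Reliability = 4487.6 / 5552 = 0.808.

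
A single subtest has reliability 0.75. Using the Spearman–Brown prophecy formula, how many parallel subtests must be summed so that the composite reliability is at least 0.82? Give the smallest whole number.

2

k ≥ ρ*(1−ρ₁)/(ρ₁(1−ρ*)) = 0.82·0.25 / (0.75·0.18) = 1.519.
Smallest integer k = 2.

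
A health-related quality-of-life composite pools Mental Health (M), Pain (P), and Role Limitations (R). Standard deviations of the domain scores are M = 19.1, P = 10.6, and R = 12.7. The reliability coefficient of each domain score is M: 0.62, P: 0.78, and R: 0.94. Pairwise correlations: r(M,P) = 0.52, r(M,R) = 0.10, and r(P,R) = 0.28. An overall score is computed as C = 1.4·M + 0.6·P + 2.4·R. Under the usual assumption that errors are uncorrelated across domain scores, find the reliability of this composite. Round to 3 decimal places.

Var(C) = 1.4²·19.1² + 0.6²·10.6² + 2.4²·12.7² + 2·[0.84·19.1·10.6·0.52 + 3.36·19.1·12.7·0.10 + 1.44·10.6·12.7·0.28] = 1684.51 + 448.434 = 2132.94.
Under uncorrelated errors the observed covariances equal the true-score covariances, so only the own-variance terms attenuate.
True-score variance = [1.4²·19.1²·0.62 + 0.6²·10.6²·0.78 + 2.4²·12.7²·0.94] + 448.434 = 1348.16 + 448.434 = 1796.59.
Reliability = 1796.59 / 2132.94 = 0.842.

0.842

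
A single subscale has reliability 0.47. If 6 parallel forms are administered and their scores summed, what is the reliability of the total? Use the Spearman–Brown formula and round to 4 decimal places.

0.8418

ρ_k = kρ / (1 + (k−1)ρ) = 6·0.47 / (1 + 5·0.47) = 2.820 / 3.350 = 0.8418.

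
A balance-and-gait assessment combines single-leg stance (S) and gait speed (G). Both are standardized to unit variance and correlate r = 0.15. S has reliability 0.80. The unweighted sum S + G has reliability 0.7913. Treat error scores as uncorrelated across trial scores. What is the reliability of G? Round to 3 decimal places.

0.720

Var(S+G) = 2 + 2·0.15 = 2.300.
True-score variance = ρ_S + ρ_G + 2·0.15, so 0.7913 = (0.80 + ρ_G + 0.30) / 2.300.
ρ_G = 0.7913·2.300 − 0.80 − 0.30 = 0.720.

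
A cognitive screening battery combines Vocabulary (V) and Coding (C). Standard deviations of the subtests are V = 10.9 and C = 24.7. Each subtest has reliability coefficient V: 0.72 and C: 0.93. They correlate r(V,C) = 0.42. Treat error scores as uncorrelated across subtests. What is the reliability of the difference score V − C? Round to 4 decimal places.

0.8489

Var(V−C) = 10.9² + 24.7² − 2·10.9·24.7·0.42 = 728.9 − 226.153 = 502.747.
Under uncorrelated errors the observed covariances equal the true-score covariances, so only the own-variance terms attenuate.
True-score variance = [10.9²·0.72 + 24.7²·0.93] − 226.153 = 652.927 − 226.153 = 426.774.
Reliability = 426.774 / 502.747 = 0.8489.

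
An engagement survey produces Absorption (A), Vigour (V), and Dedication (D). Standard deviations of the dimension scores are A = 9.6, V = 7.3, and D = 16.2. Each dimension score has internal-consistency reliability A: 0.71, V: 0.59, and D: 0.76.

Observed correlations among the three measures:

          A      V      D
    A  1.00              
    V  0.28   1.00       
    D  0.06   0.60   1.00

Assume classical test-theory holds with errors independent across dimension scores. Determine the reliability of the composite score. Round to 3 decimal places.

0.816

Var(A+V+D) = 9.6² + 7.3² + 16.2² + 2·[9.6·7.3·0.28 + 9.6·16.2·0.06 + 7.3·16.2·0.60] = 407.89 + 199.819 = 607.709.
Under uncorrelated errors the observed covariances equal the true-score covariances, so only the own-variance terms attenuate.
True-score variance = [9.6²·0.71 + 7.3²·0.59 + 16.2²·0.76] + 199.819 = 296.329 + 199.819 = 496.148.
Reliability = 496.148 / 607.709 = 0.816.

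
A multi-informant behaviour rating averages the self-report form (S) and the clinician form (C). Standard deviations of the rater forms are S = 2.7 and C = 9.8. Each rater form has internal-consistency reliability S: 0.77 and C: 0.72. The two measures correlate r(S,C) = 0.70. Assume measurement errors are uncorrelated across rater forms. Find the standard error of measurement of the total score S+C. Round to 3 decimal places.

5.345

Var(total) = 103.33 + 37.044 = 140.374.
True-score variance = 74.7621 + 37.044 = 111.806, so reliability = 0.7965.
Error variance = 140.374 − 111.806 = 28.5679; SEM = √28.5679 = 5.345.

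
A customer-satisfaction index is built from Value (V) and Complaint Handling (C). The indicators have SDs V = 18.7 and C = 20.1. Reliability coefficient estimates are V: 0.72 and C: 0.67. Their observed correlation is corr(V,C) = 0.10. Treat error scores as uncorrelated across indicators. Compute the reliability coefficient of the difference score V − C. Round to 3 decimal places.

Var(V−C) = 18.7² + 20.1² − 2·18.7·20.1·0.10 = 753.7 − 75.174 = 678.526.
With uncorrelated errors the cross-covariances are all true-score covariance, so they carry over unchanged; only the diagonal terms shrink to ρᵢσᵢ².
True-score variance = [18.7²·0.72 + 20.1²·0.67] − 75.174 = 522.464 − 75.174 = 447.29.
Reliability = 447.29 / 678.526 = 0.659.

0.659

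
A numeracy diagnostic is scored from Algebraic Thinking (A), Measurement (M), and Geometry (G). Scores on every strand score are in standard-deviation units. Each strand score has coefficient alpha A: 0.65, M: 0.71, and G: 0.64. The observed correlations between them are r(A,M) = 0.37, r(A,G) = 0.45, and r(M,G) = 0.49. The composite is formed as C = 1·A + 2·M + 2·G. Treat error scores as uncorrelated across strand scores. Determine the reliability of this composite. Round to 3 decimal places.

0.818

Var(C) = 1 + 2² + 2² + 2·[2·0.37 + 2·0.45 + 4·0.49] = 9 + 7.2 = 16.2.
With uncorrelated errors the cross-covariances are all true-score covariance, so they carry over unchanged; only the diagonal terms shrink to ρᵢσᵢ².
True-score variance = [0.65 + 2²·0.71 + 2²·0.64] + 7.2 = 6.05 + 7.2 = 13.25.
Reliability = 13.25 / 16.2 = 0.818.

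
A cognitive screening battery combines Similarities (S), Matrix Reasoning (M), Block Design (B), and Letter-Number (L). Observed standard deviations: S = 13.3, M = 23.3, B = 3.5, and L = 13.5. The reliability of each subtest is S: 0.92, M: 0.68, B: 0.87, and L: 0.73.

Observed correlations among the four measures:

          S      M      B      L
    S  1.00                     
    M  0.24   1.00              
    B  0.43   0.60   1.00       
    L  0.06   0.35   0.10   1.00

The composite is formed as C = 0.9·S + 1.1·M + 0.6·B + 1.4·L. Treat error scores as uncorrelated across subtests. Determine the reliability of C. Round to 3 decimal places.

0.820

Var(C) = 0.9²·13.3² + 1.1²·23.3² + 0.6²·3.5² + 1.4²·13.5² + 2·[0.99·13.3·23.3·0.24 + 0.54·13.3·3.5·0.43 + 1.26·13.3·13.5·0.06 + 0.66·23.3·3.5·0.60 + 1.54·23.3·13.5·0.35 + 0.84·3.5·13.5·0.10] = 1161.8 + 607.636 = 1769.43.
Under uncorrelated errors the observed covariances equal the true-score covariances, so only the own-variance terms attenuate.
True-score variance = [0.9²·13.3²·0.92 + 1.1²·23.3²·0.68 + 0.6²·3.5²·0.87 + 1.4²·13.5²·0.73] + 607.636 = 843.108 + 607.636 = 1450.74.
Reliability = 1450.74 / 1769.43 = 0.820.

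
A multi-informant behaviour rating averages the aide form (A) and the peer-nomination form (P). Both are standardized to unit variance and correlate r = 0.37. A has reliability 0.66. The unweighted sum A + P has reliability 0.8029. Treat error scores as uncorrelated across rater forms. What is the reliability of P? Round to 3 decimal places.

Var(A+P) = 2 + 2·0.37 = 2.740.
True-score variance = ρ_A + ρ_P + 2·0.37, so 0.8029 = (0.66 + ρ_P + 0.74) / 2.740.
ρ_P = 0.8029·2.740 − 0.66 − 0.74 = 0.800.

0.800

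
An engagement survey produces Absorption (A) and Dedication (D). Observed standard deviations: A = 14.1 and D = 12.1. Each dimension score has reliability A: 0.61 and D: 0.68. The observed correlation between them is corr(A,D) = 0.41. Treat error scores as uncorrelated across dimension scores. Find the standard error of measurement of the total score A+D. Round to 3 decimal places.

11.153

Var(total) = 345.22 + 139.9 = 485.12.
True-score variance = 220.833 + 139.9 = 360.733, so reliability = 0.7436.
Error variance = 485.12 − 360.733 = 124.387; SEM = √124.387 = 11.153.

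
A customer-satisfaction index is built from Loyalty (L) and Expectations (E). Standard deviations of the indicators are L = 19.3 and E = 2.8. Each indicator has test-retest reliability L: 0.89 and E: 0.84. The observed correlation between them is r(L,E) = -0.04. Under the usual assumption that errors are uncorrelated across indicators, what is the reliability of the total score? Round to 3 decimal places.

0.888

Var(L+E) = 19.3² + 2.8² + 2·[19.3·2.8·(-0.04)] = 380.33 − 4.3232 = 376.007.
With uncorrelated errors the cross-covariances are all true-score covariance, so they carry over unchanged; only the diagonal terms shrink to ρᵢσᵢ².
True-score variance = [19.3²·0.89 + 2.8²·0.84] − 4.3232 = 338.102 − 4.3232 = 333.779.
Reliability = 333.779 / 376.007 = 0.888.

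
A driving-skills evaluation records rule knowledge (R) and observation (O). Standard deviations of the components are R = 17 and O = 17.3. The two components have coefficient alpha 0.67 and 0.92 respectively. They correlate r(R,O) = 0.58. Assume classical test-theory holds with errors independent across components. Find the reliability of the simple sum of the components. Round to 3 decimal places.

0.872

Var(R+O) = 17² + 17.3² + 2·[17·17.3·0.58] = 588.29 + 341.156 = 929.446.
With uncorrelated errors the cross-covariances are all true-score covariance, so they carry over unchanged; only the diagonal terms shrink to ρᵢσᵢ².
True-score variance = [17²·0.67 + 17.3²·0.92] + 341.156 = 468.977 + 341.156 = 810.133.
Reliability = 810.133 / 929.446 = 0.872.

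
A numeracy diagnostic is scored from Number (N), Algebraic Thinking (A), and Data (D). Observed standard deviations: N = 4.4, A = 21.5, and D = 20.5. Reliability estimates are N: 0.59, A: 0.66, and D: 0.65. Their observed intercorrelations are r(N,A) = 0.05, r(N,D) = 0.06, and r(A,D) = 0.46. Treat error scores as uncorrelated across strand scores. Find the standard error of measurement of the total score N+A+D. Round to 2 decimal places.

Var(total) = 901.86 + 425.774 = 1327.63.
True-score variance = 589.67 + 425.774 = 1015.44, so reliability = 0.7649.
Error variance = 1327.63 − 1015.44 = 312.19; SEM = √312.19 = 17.67.

17.67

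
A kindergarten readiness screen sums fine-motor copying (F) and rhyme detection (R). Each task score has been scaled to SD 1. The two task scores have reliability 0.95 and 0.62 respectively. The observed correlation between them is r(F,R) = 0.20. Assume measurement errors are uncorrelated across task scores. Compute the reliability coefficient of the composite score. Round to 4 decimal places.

Var(F+R) = 2 + 2·[0.20] = 2 + 0.4 = 2.4.
With uncorrelated errors the cross-covariances are all true-score covariance, so they carry over unchanged; only the diagonal terms shrink to ρᵢσᵢ².
True-score variance = [0.95 + 0.62] + 0.4 = 1.57 + 0.4 = 1.97.
Reliability = 1.97 / 2.4 = 0.8208.

0.8208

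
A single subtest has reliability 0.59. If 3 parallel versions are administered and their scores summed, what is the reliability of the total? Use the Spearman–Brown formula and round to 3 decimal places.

ρ_k = kρ / (1 + (k−1)ρ) = 3·0.59 / (1 + 2·0.59) = 1.770 / 2.180 = 0.812.

0.812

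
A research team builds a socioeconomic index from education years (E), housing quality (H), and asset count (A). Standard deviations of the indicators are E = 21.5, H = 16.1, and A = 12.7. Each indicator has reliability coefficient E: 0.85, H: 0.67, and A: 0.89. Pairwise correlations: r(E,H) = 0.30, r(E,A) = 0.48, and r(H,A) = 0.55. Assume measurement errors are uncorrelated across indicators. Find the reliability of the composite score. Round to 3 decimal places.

Var(E+H+A) = 21.5² + 16.1² + 12.7² + 2·[21.5·16.1·0.30 + 21.5·12.7·0.48 + 16.1·12.7·0.55] = 882.75 + 694.735 = 1577.49.
With uncorrelated errors the cross-covariances are all true-score covariance, so they carry over unchanged; only the diagonal terms shrink to ρᵢσᵢ².
True-score variance = [21.5²·0.85 + 16.1²·0.67 + 12.7²·0.89] + 694.735 = 710.131 + 694.735 = 1404.87.
Reliability = 1404.87 / 1577.49 = 0.891.

0.891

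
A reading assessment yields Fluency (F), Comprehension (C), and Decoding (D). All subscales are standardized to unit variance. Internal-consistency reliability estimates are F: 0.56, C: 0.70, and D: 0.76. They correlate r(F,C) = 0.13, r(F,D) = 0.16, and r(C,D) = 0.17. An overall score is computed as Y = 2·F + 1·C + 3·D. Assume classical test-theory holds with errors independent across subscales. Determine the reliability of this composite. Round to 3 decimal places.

Var(Y) = 2² + 1 + 3² + 2·[2·0.13 + 6·0.16 + 3·0.17] = 14 + 3.46 = 17.46.
Because errors are independent across components, Cov(Tᵢ,Tⱼ) = Cov(Xᵢ,Xⱼ); the off-diagonal part of the true-score variance is the same as above.
True-score variance = [2²·0.56 + 0.70 + 3²·0.76] + 3.46 = 9.78 + 3.46 = 13.24.
Reliability = 13.24 / 17.46 = 0.758.

0.758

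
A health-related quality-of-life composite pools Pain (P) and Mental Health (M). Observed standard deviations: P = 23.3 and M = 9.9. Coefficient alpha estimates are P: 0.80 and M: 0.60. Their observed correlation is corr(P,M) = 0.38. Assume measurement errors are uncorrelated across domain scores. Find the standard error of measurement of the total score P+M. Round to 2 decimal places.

Var(total) = 640.9 + 175.309 = 816.209.
True-score variance = 493.118 + 175.309 = 668.427, so reliability = 0.8189.
Error variance = 816.209 − 668.427 = 147.782; SEM = √147.782 = 12.16.

12.16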